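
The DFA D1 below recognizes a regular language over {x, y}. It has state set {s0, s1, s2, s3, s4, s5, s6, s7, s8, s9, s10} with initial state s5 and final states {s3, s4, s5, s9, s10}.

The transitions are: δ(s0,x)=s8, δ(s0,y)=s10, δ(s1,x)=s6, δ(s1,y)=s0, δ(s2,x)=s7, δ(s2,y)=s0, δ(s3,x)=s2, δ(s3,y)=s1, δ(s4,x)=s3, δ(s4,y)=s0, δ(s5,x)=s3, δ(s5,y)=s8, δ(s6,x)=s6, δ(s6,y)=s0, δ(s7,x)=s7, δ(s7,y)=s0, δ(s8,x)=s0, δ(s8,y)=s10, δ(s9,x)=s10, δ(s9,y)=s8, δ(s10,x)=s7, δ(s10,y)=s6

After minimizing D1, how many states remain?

Reachable states from the start: {s0,s1,s2,s3,s5,s6,s7,s8,s10}. Unreachable: {s4,s9} — drop them.
P0 = {s3,s5,s10} | {s0,s1,s2,s6,s7,s8}.
Split {s3,s5,s10} by δ(·,x) → {s3,s10} and {s5}.
On input y, block {s0,s1,s2,s6,s7,s8} splits into {s1,s2,s6,s7} and {s0,s8}.
Stable partition: {s3,s10} | {s1,s2,s6,s7} | {s5} | {s0,s8} — 4 equivalence classes.

4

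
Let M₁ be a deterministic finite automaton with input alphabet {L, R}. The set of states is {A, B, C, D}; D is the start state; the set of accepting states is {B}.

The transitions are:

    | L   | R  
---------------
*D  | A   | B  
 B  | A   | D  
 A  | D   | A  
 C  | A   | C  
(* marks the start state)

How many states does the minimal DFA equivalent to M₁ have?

Reachable states from the start: {A,B,D}. Unreachable: {C} — drop them.
P0 = {B} | {A,D}.
Refine {A,D} on symbol R: members go to different blocks, giving {A} and {D}.
Stable partition: {B} | {A} | {D} — 3 equivalence classes.

3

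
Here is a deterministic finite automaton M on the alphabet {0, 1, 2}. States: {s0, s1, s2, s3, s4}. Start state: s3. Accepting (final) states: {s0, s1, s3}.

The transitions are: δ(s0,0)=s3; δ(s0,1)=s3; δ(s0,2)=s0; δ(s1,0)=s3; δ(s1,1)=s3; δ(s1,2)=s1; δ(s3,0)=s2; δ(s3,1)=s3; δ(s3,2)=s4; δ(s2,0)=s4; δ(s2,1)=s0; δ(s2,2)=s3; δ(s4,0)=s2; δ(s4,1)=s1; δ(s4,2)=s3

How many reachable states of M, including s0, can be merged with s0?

2

Initial partition by acceptance: {s0,s1,s3} | {s2,s4}.
Split {s0,s1,s3} by δ(·,0) → {s0,s1} and {s3}.
No further refinement is possible. Final partition (3 blocks): {s0,s1} | {s2,s4} | {s3}.
The equivalence class containing s0 is {s0,s1}, of size 2.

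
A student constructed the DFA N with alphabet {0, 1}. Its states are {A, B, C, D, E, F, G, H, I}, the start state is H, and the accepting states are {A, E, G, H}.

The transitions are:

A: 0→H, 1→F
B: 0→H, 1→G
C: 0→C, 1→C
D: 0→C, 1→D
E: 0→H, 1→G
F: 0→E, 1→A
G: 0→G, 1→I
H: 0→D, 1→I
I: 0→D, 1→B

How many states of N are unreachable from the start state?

Starting at H and following transitions, the reachable set is {B, C, D, G, H, I}. That leaves A, E, F unreachable — 3 in total.

3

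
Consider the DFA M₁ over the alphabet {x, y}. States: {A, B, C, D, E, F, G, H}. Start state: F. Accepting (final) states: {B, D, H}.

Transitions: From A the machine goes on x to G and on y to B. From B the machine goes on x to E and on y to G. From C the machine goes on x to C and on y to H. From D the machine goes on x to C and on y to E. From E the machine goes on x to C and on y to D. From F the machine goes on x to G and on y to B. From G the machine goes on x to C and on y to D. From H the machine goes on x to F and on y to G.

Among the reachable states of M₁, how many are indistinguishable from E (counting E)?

First remove the unreachable states {A}; 7 states remain.
P0 = {B,D,H} | {C,E,F,G}.
No further refinement is possible. Final partition (2 blocks): {B,D,H} | {C,E,F,G}.
The equivalence class containing E is {C,E,F,G}, of size 4.

4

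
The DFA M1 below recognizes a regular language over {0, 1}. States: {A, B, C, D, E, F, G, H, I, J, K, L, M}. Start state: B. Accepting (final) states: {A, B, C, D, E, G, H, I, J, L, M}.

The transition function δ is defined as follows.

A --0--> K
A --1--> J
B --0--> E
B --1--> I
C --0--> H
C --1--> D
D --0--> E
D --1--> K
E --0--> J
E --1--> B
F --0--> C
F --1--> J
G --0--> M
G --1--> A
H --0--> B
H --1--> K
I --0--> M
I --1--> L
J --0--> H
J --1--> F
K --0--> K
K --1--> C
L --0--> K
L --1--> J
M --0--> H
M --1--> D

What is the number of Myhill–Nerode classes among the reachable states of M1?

Reachable states from the start: {B,C,D,E,F,H,I,J,K,L,M}. Unreachable: {A,G} — drop them.
P0 = {B,C,D,E,H,I,J,L,M} | {F,K}.
Split {B,C,D,E,H,I,J,L,M} by δ(·,0) → {B,C,D,E,H,I,J,M} and {L}.
Refine {B,C,D,E,H,I,J,M} on symbol 1: members go to different blocks, giving {B,C,E,M} and {D,H,J} and {I}.
Split {B,C,E,M} by δ(·,0) → {C,E,M} and {B}.
Refine {C,E,M} on symbol 1: members go to different blocks, giving {C,M} and {E}.
On input 0, block {F,K} splits into {F} and {K}.
On input 0, block {D,H,J} splits into {D} and {H} and {J}.
The partition is now stable with 10 blocks: {C,M} | {F} | {L} | {D} | {I} | {B} | {E} | {K} | {H} | {J}.

10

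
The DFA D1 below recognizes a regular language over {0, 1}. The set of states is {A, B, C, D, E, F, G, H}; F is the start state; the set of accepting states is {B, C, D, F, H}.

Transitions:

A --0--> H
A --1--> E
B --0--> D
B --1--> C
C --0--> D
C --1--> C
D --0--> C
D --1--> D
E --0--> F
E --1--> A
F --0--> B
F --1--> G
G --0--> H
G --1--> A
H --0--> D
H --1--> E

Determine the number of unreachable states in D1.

Exploring from F, all states are eventually visited, so none are unreachable.

0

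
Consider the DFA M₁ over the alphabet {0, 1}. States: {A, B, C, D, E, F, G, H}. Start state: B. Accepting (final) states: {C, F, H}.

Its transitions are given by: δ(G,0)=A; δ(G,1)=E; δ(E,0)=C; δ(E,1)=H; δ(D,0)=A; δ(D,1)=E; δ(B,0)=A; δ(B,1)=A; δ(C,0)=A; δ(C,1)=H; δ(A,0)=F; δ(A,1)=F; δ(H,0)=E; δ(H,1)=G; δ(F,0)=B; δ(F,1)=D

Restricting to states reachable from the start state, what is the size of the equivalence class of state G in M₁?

Initial partition by acceptance: {C,F,H} | {A,B,D,E,G}.
Split {C,F,H} by δ(·,1) → {F,H} and {C}.
On input 0, block {A,B,D,E,G} splits into {B,D,G} and {A} and {E}.
Split {F,H} by δ(·,0) → {F} and {H}.
Split {B,D,G} by δ(·,1) → {D,G} and {B}.
No further refinement is possible. Final partition (7 blocks): {F} | {D,G} | {C} | {A} | {E} | {H} | {B}.
State G belongs to the block {D,G}, which has 2 states.

2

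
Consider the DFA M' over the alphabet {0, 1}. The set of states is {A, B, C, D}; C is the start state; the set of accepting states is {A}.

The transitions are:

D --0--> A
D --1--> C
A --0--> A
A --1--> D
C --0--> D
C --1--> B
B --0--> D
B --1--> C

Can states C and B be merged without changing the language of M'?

Yes

Every state is reachable, so we keep all 4.
Initial partition by acceptance: {A} | {B,C,D}.
Refine {B,C,D} on symbol 0: members go to different blocks, giving {B,C} and {D}.
No further refinement is possible. Final partition (3 blocks): {A} | {B,C} | {D}.
C and B lie in the same block of the stable partition, so they are equivalent — no string distinguishes them.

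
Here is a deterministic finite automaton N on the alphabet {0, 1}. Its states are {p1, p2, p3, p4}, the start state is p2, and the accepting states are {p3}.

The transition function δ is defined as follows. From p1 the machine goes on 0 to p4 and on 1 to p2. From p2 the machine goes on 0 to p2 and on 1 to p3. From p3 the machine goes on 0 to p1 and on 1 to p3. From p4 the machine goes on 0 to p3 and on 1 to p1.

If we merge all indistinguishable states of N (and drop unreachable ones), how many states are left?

Initial partition by acceptance: {p3} | {p1,p2,p4}.
On input 0, block {p1,p2,p4} splits into {p1,p2} and {p4}.
Split {p1,p2} by δ(·,0) → {p1} and {p2}.
The partition is now stable with 4 blocks: {p3} | {p1} | {p4} | {p2}.

4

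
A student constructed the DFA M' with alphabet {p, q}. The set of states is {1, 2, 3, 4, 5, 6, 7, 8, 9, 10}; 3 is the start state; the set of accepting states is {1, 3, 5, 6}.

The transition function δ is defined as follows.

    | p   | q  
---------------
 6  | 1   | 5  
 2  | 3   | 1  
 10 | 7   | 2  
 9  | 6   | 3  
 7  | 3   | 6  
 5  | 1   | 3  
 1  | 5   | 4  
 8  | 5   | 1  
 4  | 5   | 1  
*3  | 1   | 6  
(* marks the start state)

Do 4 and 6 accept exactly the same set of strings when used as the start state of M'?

No

States {2,7,8,9,10} cannot be reached from the start state, so discard them.
Initial partition by acceptance: {1,3,5,6} | {4}.
On input q, block {1,3,5,6} splits into {3,5,6} and {1}.
No further refinement is possible. Final partition (3 blocks): {3,5,6} | {4} | {1}.
4 and 6 end up in different blocks, so they are distinguishable. For instance, the string 'ε' is accepted from only 6.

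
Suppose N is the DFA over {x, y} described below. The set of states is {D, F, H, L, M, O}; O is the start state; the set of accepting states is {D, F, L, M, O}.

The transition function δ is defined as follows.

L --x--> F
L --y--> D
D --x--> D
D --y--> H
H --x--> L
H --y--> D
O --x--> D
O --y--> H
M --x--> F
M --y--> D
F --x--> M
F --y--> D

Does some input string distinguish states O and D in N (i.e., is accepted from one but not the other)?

No

Start with accepting vs non-accepting: {D,F,L,M,O} | {H}.
Refine {D,F,L,M,O} on symbol y: members go to different blocks, giving {F,L,M} and {D,O}.
Stable partition: {F,L,M} | {H} | {D,O} — 3 equivalence classes.
O and D lie in the same block of the stable partition, so they are equivalent — no string distinguishes them.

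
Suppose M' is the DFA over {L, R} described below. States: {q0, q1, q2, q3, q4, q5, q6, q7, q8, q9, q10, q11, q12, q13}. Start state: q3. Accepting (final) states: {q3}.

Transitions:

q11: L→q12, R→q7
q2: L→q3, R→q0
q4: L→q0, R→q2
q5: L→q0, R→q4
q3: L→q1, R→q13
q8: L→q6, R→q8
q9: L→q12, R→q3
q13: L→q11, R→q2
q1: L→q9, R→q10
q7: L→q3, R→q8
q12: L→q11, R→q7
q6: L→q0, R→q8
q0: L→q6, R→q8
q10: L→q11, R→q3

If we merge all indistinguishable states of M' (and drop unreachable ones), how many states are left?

Reachable states from the start: {q0,q1,q2,q3,q6,q7,q8,q9,q10,q11,q12,q13}. Unreachable: {q4,q5} — drop them.
Initial partition by acceptance: {q3} | {q0,q1,q2,q6,q7,q8,q9,q10,q11,q12,q13}.
On input L, block {q0,q1,q2,q6,q7,q8,q9,q10,q11,q12,q13} splits into {q0,q1,q6,q8,q9,q10,q11,q12,q13} and {q2,q7}.
Refine {q0,q1,q6,q8,q9,q10,q11,q12,q13} on symbol R: members go to different blocks, giving {q0,q1,q6,q8} and {q11,q12,q13} and {q9,q10}.
Split {q0,q1,q6,q8} by δ(·,L) → {q0,q6,q8} and {q1}.
Stable partition: {q3} | {q0,q6,q8} | {q2,q7} | {q11,q12,q13} | {q9,q10} | {q1} — 6 equivalence classes.

6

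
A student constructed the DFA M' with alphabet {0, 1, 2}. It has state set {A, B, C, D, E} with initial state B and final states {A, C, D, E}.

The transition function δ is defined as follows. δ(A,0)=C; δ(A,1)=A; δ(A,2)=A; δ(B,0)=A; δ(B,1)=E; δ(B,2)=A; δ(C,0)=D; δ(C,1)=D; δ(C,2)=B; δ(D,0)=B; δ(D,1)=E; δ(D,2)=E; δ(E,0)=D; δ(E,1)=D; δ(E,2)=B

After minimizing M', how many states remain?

All states are reachable from the start state.
Initial partition by acceptance: {A,C,D,E} | {B}.
Split {A,C,D,E} by δ(·,0) → {A,C,E} and {D}.
Split {A,C,E} by δ(·,0) → {C,E} and {A}.
Stable partition: {C,E} | {B} | {D} | {A} — 4 equivalence classes.

4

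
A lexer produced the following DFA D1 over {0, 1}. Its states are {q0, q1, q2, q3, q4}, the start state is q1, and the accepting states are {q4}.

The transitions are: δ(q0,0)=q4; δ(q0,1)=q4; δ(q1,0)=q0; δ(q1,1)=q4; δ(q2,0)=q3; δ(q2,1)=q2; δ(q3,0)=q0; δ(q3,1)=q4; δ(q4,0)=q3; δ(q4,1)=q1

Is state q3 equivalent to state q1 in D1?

Yes

States {q2} cannot be reached from the start state, so discard them.
Initial partition by acceptance: {q4} | {q0,q1,q3}.
Refine {q0,q1,q3} on symbol 0: members go to different blocks, giving {q1,q3} and {q0}.
The partition is now stable with 3 blocks: {q4} | {q1,q3} | {q0}.
q3 and q1 lie in the same block of the stable partition, so they are equivalent — no string distinguishes them.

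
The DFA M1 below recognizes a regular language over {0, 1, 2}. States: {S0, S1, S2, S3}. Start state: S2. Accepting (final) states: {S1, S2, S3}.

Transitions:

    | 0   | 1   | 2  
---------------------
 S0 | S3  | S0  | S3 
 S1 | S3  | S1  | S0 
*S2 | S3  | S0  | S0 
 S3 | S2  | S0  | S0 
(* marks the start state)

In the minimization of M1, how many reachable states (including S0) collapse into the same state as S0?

States {S1} cannot be reached from the start state, so discard them.
P0 = {S2,S3} | {S0}.
Stable partition: {S2,S3} | {S0} — 2 equivalence classes.
The equivalence class containing S0 is {S0}, of size 1.

1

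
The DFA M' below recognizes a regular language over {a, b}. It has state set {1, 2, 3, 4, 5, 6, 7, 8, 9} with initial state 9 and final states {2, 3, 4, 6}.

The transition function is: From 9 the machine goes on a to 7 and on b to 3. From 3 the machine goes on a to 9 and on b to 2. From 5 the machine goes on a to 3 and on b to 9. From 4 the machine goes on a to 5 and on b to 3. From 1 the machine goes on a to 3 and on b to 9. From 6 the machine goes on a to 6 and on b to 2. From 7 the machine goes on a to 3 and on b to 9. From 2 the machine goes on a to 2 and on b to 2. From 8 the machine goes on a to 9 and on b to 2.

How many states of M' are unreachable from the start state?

5

BFS from 9 reaches {2, 3, 7, 9}; the 5 state(s) 1, 4, 5, 6, 8 are never visited.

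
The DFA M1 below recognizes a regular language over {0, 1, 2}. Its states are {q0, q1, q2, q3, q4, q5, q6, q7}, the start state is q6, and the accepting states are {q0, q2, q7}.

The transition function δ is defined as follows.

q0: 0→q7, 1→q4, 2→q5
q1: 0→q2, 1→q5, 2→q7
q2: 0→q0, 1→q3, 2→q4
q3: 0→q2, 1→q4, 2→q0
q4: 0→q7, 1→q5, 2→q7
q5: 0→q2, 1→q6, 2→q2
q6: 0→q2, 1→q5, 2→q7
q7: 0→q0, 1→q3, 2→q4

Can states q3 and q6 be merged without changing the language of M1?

First remove the unreachable states {q1}; 7 states remain.
Start with accepting vs non-accepting: {q0,q2,q7} | {q3,q4,q5,q6}.
The partition is now stable with 2 blocks: {q0,q2,q7} | {q3,q4,q5,q6}.
q3 and q6 lie in the same block of the stable partition, so they are equivalent — no string distinguishes them.

Yes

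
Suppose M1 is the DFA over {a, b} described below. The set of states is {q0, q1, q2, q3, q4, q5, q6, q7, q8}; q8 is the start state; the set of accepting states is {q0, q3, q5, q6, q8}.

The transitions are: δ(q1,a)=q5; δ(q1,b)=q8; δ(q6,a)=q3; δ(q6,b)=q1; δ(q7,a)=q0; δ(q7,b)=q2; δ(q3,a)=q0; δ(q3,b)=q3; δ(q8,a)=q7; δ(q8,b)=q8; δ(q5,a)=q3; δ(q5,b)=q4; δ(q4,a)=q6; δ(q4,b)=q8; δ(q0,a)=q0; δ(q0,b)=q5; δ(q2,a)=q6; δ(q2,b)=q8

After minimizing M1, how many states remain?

Every state is reachable, so we keep all 9.
Initial partition by acceptance: {q0,q3,q5,q6,q8} | {q1,q2,q4,q7}.
Refine {q0,q3,q5,q6,q8} on symbol a: members go to different blocks, giving {q0,q3,q5,q6} and {q8}.
Refine {q0,q3,q5,q6} on symbol b: members go to different blocks, giving {q0,q3} and {q5,q6}.
Refine {q0,q3} on symbol b: members go to different blocks, giving {q0} and {q3}.
Refine {q1,q2,q4,q7} on symbol a: members go to different blocks, giving {q1,q2,q4} and {q7}.
Stable partition: {q0} | {q1,q2,q4} | {q8} | {q5,q6} | {q3} | {q7} — 6 equivalence classes.

6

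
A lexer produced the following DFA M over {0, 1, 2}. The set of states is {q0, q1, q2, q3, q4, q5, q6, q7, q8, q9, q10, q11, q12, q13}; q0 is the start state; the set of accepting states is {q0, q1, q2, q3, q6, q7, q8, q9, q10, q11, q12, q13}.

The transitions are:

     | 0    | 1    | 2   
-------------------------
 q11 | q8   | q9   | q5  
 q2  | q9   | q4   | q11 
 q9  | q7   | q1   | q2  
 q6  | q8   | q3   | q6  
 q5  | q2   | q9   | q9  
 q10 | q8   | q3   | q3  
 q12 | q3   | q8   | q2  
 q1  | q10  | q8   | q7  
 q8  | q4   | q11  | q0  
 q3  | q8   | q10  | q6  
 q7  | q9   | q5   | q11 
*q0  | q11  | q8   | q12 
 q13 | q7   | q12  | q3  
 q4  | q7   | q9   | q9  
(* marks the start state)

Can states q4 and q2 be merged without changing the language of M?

Reachable states from the start: {q0,q1,q2,q3,q4,q5,q6,q7,q8,q9,q10,q11,q12}. Unreachable: {q13} — drop them.
Initial partition by acceptance: {q0,q1,q2,q3,q6,q7,q8,q9,q10,q11,q12} | {q4,q5}.
Split {q0,q1,q2,q3,q6,q7,q8,q9,q10,q11,q12} by δ(·,0) → {q0,q1,q2,q3,q6,q7,q9,q10,q11,q12} and {q8}.
Split {q0,q1,q2,q3,q6,q7,q9,q10,q11,q12} by δ(·,0) → {q0,q1,q2,q7,q9,q12} and {q3,q6,q10,q11}.
Split {q0,q1,q2,q7,q9,q12} by δ(·,0) → {q0,q1,q12} and {q2,q7,q9}.
On input 2, block {q0,q1,q12} splits into {q1,q12} and {q0}.
Split {q3,q6,q10,q11} by δ(·,1) → {q3,q6,q10} and {q11}.
Refine {q2,q7,q9} on symbol 1: members go to different blocks, giving {q2,q7} and {q9}.
No further refinement is possible. Final partition (8 blocks): {q1,q12} | {q4,q5} | {q8} | {q3,q6,q10} | {q2,q7} | {q0} | {q11} | {q9}.
q4 and q2 end up in different blocks, so they are distinguishable. For instance, the string 'ε' is accepted from only q2.

No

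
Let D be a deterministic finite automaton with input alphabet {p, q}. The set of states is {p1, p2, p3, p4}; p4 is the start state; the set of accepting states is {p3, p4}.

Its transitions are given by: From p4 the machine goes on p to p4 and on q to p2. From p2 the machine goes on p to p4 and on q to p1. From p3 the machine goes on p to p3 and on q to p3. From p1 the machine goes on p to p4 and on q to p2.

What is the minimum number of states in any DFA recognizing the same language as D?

2

Reachable states from the start: {p1,p2,p4}. Unreachable: {p3} — drop them.
Initial partition by acceptance: {p4} | {p1,p2}.
Stable partition: {p4} | {p1,p2} — 2 equivalence classes.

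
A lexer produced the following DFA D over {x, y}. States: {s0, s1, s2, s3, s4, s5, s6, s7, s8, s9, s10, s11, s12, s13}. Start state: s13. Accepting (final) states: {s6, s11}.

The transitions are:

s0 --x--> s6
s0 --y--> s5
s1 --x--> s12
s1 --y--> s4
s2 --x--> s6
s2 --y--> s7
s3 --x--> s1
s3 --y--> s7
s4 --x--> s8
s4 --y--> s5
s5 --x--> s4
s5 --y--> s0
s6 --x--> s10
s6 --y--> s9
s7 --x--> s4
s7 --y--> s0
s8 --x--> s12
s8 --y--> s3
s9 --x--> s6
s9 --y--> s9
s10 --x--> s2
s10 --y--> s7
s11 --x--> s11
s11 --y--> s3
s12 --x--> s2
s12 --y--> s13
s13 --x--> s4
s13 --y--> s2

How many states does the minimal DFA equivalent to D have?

States {s11} cannot be reached from the start state, so discard them.
Initial partition by acceptance: {s6} | {s0,s1,s2,s3,s4,s5,s7,s8,s9,s10,s12,s13}.
On input x, block {s0,s1,s2,s3,s4,s5,s7,s8,s9,s10,s12,s13} splits into {s1,s3,s4,s5,s7,s8,s10,s12,s13} and {s0,s2,s9}.
On input x, block {s1,s3,s4,s5,s7,s8,s10,s12,s13} splits into {s1,s3,s4,s5,s7,s8,s13} and {s10,s12}.
On input x, block {s1,s3,s4,s5,s7,s8,s13} splits into {s3,s4,s5,s7,s13} and {s1,s8}.
On input x, block {s3,s4,s5,s7,s13} splits into {s5,s7,s13} and {s3,s4}.
Refine {s0,s2,s9} on symbol y: members go to different blocks, giving {s0,s2} and {s9}.
The partition is now stable with 7 blocks: {s6} | {s5,s7,s13} | {s0,s2} | {s10,s12} | {s1,s8} | {s3,s4} | {s9}.

7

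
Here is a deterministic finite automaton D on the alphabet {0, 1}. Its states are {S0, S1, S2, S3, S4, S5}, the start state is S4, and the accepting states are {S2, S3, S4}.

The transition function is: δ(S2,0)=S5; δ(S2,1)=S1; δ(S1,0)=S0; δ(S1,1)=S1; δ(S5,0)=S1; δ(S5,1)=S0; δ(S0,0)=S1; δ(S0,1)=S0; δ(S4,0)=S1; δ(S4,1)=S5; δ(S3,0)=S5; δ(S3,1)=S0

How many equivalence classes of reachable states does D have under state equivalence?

States {S2,S3} cannot be reached from the start state, so discard them.
Start with accepting vs non-accepting: {S4} | {S0,S1,S5}.
No further refinement is possible. Final partition (2 blocks): {S4} | {S0,S1,S5}.

2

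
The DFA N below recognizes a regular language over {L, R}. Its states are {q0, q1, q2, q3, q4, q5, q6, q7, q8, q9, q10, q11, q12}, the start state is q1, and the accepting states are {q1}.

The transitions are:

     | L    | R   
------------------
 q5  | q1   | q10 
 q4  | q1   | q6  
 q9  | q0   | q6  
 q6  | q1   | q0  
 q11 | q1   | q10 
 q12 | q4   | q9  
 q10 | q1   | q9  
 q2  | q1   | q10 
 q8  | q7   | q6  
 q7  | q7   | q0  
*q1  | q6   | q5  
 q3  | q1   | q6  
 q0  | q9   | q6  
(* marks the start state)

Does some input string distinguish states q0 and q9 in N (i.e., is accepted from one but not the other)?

States {q2,q3,q4,q7,q8,q11,q12} cannot be reached from the start state, so discard them.
Start with accepting vs non-accepting: {q1} | {q0,q5,q6,q9,q10}.
Split {q0,q5,q6,q9,q10} by δ(·,L) → {q5,q6,q10} and {q0,q9}.
Refine {q5,q6,q10} on symbol R: members go to different blocks, giving {q6,q10} and {q5}.
The partition is now stable with 4 blocks: {q1} | {q6,q10} | {q0,q9} | {q5}.
q0 and q9 lie in the same block of the stable partition, so they are equivalent — no string distinguishes them.

No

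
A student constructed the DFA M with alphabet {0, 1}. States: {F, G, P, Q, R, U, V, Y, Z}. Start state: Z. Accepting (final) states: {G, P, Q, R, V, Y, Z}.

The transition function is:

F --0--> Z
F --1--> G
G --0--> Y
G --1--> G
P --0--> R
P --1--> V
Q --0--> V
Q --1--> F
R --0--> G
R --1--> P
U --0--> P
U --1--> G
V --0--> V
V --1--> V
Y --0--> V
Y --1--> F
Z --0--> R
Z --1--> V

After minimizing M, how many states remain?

6

States {Q,U} cannot be reached from the start state, so discard them.
Start with accepting vs non-accepting: {G,P,R,V,Y,Z} | {F}.
Split {G,P,R,V,Y,Z} by δ(·,1) → {G,P,R,V,Z} and {Y}.
Split {G,P,R,V,Z} by δ(·,0) → {P,R,V,Z} and {G}.
On input 0, block {P,R,V,Z} splits into {P,V,Z} and {R}.
On input 0, block {P,V,Z} splits into {P,Z} and {V}.
No further refinement is possible. Final partition (6 blocks): {P,Z} | {F} | {Y} | {G} | {R} | {V}.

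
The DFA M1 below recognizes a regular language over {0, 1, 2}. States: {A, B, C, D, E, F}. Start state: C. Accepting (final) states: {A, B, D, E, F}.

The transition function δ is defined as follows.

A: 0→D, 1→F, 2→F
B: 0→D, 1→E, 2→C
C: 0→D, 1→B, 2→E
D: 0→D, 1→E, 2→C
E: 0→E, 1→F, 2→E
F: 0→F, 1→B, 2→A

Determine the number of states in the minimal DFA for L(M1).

5

Every state is reachable, so we keep all 6.
Start with accepting vs non-accepting: {A,B,D,E,F} | {C}.
Split {A,B,D,E,F} by δ(·,2) → {A,E,F} and {B,D}.
Refine {A,E,F} on symbol 0: members go to different blocks, giving {E,F} and {A}.
Split {E,F} by δ(·,1) → {E} and {F}.
No further refinement is possible. Final partition (5 blocks): {E} | {C} | {B,D} | {A} | {F}.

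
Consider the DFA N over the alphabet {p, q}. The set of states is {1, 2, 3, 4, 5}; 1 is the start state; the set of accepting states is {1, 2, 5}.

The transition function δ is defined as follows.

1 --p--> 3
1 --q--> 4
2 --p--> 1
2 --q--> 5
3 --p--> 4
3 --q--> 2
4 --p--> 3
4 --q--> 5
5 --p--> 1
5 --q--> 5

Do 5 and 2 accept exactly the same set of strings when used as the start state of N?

Every state is reachable, so we keep all 5.
Initial partition by acceptance: {1,2,5} | {3,4}.
On input p, block {1,2,5} splits into {2,5} and {1}.
The partition is now stable with 3 blocks: {2,5} | {3,4} | {1}.
5 and 2 lie in the same block of the stable partition, so they are equivalent — no string distinguishes them.

Yes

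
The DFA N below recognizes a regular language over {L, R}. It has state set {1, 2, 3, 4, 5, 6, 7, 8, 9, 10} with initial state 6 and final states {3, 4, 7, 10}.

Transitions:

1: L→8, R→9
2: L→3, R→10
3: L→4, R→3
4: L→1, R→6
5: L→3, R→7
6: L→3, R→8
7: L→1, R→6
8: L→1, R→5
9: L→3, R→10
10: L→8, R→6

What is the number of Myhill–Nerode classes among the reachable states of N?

5

First remove the unreachable states {2}; 9 states remain.
Start with accepting vs non-accepting: {3,4,7,10} | {1,5,6,8,9}.
On input L, block {3,4,7,10} splits into {4,7,10} and {3}.
Refine {1,5,6,8,9} on symbol L: members go to different blocks, giving {5,6,9} and {1,8}.
Split {5,6,9} by δ(·,R) → {5,9} and {6}.
Stable partition: {4,7,10} | {5,9} | {3} | {1,8} | {6} — 5 equivalence classes.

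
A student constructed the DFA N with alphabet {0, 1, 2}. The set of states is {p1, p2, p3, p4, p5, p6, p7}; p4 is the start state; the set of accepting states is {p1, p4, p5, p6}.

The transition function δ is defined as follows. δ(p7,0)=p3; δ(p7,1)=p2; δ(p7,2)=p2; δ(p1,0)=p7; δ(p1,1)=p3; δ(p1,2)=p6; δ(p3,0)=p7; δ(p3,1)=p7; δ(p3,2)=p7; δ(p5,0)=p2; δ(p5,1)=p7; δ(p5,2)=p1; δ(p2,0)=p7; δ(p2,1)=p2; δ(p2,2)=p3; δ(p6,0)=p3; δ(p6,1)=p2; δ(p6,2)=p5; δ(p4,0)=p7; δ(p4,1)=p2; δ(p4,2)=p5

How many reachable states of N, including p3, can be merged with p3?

3

Start with accepting vs non-accepting: {p1,p4,p5,p6} | {p2,p3,p7}.
Stable partition: {p1,p4,p5,p6} | {p2,p3,p7} — 2 equivalence classes.
State p3 belongs to the block {p2,p3,p7}, which has 3 states.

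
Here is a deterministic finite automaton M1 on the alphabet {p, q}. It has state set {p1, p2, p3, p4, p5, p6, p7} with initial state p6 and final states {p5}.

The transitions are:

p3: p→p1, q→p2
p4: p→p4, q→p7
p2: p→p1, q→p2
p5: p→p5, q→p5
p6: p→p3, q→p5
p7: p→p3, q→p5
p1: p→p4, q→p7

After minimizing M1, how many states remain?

All states are reachable from the start state.
P0 = {p5} | {p1,p2,p3,p4,p6,p7}.
Split {p1,p2,p3,p4,p6,p7} by δ(·,q) → {p1,p2,p3,p4} and {p6,p7}.
Refine {p1,p2,p3,p4} on symbol q: members go to different blocks, giving {p1,p4} and {p2,p3}.
No further refinement is possible. Final partition (4 blocks): {p5} | {p1,p4} | {p6,p7} | {p2,p3}.

4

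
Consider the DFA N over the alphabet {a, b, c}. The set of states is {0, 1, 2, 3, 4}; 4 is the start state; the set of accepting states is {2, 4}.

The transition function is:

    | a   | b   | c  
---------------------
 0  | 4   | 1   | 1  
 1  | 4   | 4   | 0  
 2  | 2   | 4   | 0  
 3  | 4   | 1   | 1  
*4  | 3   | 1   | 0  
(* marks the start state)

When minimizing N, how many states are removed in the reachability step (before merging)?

Starting at 4 and following transitions, the reachable set is {0, 1, 3, 4}. That leaves 2 unreachable — 1 in total.

1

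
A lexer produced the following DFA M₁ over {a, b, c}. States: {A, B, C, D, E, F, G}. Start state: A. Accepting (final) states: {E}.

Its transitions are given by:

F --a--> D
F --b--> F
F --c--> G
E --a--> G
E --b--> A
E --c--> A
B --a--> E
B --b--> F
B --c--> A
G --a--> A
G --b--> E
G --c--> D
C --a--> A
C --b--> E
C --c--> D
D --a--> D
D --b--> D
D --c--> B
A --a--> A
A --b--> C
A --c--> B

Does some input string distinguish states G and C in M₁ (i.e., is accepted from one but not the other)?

Initial partition by acceptance: {E} | {A,B,C,D,F,G}.
Refine {A,B,C,D,F,G} on symbol a: members go to different blocks, giving {A,C,D,F,G} and {B}.
Split {A,C,D,F,G} by δ(·,b) → {A,D,F} and {C,G}.
On input b, block {A,D,F} splits into {D,F} and {A}.
On input c, block {D,F} splits into {D} and {F}.
Stable partition: {E} | {D} | {B} | {C,G} | {A} | {F} — 6 equivalence classes.
G and C lie in the same block of the stable partition, so they are equivalent — no string distinguishes them.

No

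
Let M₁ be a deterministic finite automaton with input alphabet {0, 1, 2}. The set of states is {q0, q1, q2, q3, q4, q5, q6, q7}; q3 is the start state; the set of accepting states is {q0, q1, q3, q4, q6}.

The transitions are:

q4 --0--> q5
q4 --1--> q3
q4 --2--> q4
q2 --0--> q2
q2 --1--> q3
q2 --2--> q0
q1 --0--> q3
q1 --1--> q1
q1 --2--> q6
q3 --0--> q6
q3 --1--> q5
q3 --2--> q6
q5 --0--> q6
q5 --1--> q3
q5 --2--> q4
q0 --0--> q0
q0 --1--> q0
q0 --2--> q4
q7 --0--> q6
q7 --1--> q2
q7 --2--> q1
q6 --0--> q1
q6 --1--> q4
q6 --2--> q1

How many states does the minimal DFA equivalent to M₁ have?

5

States {q0,q2,q7} cannot be reached from the start state, so discard them.
Initial partition by acceptance: {q1,q3,q4,q6} | {q5}.
Refine {q1,q3,q4,q6} on symbol 0: members go to different blocks, giving {q1,q3,q6} and {q4}.
On input 1, block {q1,q3,q6} splits into {q1} and {q3} and {q6}.
The partition is now stable with 5 blocks: {q1} | {q5} | {q4} | {q3} | {q6}.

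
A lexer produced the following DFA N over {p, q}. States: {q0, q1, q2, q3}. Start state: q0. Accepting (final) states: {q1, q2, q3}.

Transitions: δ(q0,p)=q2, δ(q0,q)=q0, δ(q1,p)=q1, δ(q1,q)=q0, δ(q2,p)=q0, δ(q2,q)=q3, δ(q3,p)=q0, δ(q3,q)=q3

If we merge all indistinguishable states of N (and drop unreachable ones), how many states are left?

2

Reachable states from the start: {q0,q2,q3}. Unreachable: {q1} — drop them.
Start with accepting vs non-accepting: {q2,q3} | {q0}.
Stable partition: {q2,q3} | {q0} — 2 equivalence classes.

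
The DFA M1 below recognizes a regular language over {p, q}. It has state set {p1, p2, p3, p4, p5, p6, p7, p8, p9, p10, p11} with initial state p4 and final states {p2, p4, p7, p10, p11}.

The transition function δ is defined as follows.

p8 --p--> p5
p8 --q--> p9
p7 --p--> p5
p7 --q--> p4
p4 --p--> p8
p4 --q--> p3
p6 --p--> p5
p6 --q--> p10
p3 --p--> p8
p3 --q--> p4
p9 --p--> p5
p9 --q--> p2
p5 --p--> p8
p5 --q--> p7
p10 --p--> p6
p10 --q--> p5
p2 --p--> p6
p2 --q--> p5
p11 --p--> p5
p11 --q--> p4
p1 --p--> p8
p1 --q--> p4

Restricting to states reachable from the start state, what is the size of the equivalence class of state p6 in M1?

States {p1,p11} cannot be reached from the start state, so discard them.
Initial partition by acceptance: {p2,p4,p7,p10} | {p3,p5,p6,p8,p9}.
Split {p2,p4,p7,p10} by δ(·,q) → {p2,p4,p10} and {p7}.
Refine {p3,p5,p6,p8,p9} on symbol q: members go to different blocks, giving {p3,p6,p9} and {p5} and {p8}.
On input p, block {p2,p4,p10} splits into {p2,p10} and {p4}.
Split {p3,p6,p9} by δ(·,p) → {p6,p9} and {p3}.
Stable partition: {p2,p10} | {p6,p9} | {p7} | {p5} | {p8} | {p4} | {p3} — 7 equivalence classes.
State p6 belongs to the block {p6,p9}, which has 2 states.

2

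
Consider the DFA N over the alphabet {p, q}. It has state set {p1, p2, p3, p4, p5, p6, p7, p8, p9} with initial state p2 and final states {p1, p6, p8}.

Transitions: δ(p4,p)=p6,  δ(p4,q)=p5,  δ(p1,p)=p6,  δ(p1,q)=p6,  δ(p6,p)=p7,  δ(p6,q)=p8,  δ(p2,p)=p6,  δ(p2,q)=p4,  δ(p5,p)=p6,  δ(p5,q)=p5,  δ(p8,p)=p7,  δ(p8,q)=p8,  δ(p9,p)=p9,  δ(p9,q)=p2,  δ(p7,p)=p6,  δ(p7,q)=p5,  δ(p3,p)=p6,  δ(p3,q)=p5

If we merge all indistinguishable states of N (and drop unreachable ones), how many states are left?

Reachable states from the start: {p2,p4,p5,p6,p7,p8}. Unreachable: {p1,p3,p9} — drop them.
Initial partition by acceptance: {p6,p8} | {p2,p4,p5,p7}.
The partition is now stable with 2 blocks: {p6,p8} | {p2,p4,p5,p7}.

2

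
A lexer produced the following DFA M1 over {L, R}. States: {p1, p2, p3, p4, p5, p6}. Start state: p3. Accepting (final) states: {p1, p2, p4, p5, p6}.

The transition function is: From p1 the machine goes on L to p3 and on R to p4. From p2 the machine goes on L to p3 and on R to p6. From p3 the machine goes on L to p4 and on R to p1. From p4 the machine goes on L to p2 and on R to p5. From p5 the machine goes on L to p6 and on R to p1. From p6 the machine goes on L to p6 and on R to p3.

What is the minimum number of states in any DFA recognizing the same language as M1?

All states are reachable from the start state.
P0 = {p1,p2,p4,p5,p6} | {p3}.
Refine {p1,p2,p4,p5,p6} on symbol L: members go to different blocks, giving {p4,p5,p6} and {p1,p2}.
Split {p4,p5,p6} by δ(·,L) → {p5,p6} and {p4}.
Refine {p5,p6} on symbol R: members go to different blocks, giving {p5} and {p6}.
On input R, block {p1,p2} splits into {p1} and {p2}.
No further refinement is possible. Final partition (6 blocks): {p5} | {p3} | {p1} | {p4} | {p6} | {p2}.

6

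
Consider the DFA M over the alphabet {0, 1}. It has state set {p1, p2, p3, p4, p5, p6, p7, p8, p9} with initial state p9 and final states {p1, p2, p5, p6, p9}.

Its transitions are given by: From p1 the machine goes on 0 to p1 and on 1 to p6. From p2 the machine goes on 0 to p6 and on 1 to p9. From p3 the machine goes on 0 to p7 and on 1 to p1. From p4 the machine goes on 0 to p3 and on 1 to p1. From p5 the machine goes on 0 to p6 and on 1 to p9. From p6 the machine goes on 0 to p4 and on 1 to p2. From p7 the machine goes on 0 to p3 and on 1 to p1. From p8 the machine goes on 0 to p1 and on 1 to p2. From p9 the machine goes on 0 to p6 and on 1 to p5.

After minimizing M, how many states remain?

4

Reachable states from the start: {p1,p2,p3,p4,p5,p6,p7,p9}. Unreachable: {p8} — drop them.
P0 = {p1,p2,p5,p6,p9} | {p3,p4,p7}.
On input 0, block {p1,p2,p5,p6,p9} splits into {p1,p2,p5,p9} and {p6}.
Refine {p1,p2,p5,p9} on symbol 0: members go to different blocks, giving {p2,p5,p9} and {p1}.
Stable partition: {p2,p5,p9} | {p3,p4,p7} | {p6} | {p1} — 4 equivalence classes.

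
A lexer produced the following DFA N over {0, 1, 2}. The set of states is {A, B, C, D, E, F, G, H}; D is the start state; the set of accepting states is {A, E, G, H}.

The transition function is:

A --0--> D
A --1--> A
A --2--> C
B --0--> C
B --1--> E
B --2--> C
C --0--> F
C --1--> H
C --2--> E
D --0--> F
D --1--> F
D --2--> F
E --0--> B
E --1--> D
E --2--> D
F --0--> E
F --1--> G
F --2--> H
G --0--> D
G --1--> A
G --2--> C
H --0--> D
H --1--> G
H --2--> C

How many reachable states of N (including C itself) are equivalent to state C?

All states are reachable from the start state.
Initial partition by acceptance: {A,E,G,H} | {B,C,D,F}.
On input 1, block {A,E,G,H} splits into {A,G,H} and {E}.
Refine {B,C,D,F} on symbol 0: members go to different blocks, giving {B,C,D} and {F}.
Refine {B,C,D} on symbol 0: members go to different blocks, giving {C,D} and {B}.
Refine {C,D} on symbol 1: members go to different blocks, giving {C} and {D}.
The partition is now stable with 6 blocks: {A,G,H} | {C} | {E} | {F} | {B} | {D}.
State C belongs to the block {C}, which has 1 states.

1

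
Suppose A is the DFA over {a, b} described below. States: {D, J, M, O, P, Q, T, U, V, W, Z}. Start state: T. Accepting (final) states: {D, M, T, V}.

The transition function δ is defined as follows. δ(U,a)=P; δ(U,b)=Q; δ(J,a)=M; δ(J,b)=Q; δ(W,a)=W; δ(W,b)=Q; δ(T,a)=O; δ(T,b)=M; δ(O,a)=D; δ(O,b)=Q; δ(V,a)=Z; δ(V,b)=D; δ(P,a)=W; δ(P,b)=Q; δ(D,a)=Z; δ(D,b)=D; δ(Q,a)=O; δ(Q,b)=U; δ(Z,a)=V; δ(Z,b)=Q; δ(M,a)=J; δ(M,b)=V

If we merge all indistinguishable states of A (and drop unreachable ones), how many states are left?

Initial partition by acceptance: {D,M,T,V} | {J,O,P,Q,U,W,Z}.
Refine {J,O,P,Q,U,W,Z} on symbol a: members go to different blocks, giving {P,Q,U,W} and {J,O,Z}.
Refine {P,Q,U,W} on symbol a: members go to different blocks, giving {P,U,W} and {Q}.
No further refinement is possible. Final partition (4 blocks): {D,M,T,V} | {P,U,W} | {J,O,Z} | {Q}.

4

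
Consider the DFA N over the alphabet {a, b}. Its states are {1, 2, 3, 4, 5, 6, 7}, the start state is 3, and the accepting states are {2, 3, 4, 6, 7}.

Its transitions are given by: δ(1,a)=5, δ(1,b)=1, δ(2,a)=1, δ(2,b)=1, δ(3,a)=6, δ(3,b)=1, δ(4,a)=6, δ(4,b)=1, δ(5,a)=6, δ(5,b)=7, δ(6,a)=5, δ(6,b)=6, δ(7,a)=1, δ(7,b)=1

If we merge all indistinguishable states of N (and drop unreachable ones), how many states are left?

First remove the unreachable states {2,4}; 5 states remain.
Start with accepting vs non-accepting: {3,6,7} | {1,5}.
On input a, block {3,6,7} splits into {6,7} and {3}.
Split {6,7} by δ(·,b) → {6} and {7}.
On input a, block {1,5} splits into {1} and {5}.
The partition is now stable with 5 blocks: {6} | {1} | {3} | {7} | {5}.

5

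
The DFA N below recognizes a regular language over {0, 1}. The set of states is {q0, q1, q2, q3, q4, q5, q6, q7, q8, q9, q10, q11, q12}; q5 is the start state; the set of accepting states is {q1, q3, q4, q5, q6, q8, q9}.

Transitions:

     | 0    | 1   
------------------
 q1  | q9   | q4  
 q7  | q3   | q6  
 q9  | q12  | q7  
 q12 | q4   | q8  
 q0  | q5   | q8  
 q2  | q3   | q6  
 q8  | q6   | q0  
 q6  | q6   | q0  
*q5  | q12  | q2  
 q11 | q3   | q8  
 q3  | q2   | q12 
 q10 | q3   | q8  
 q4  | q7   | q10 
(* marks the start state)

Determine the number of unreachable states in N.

3

No path from q5 leads to q1, q9, q11; the other 10 states are all reachable.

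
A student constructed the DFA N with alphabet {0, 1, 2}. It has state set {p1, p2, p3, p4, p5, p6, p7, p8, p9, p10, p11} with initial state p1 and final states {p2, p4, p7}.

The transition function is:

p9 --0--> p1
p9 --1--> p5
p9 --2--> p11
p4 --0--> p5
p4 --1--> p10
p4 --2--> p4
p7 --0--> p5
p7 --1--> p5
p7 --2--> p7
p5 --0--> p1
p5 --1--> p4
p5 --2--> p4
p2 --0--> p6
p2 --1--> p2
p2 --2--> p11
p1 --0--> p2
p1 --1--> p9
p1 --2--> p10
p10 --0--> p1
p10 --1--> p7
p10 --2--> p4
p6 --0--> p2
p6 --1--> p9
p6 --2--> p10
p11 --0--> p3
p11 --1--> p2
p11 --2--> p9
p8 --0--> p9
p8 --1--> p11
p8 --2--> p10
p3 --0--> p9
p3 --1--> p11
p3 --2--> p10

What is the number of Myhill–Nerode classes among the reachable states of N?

7

States {p8} cannot be reached from the start state, so discard them.
Initial partition by acceptance: {p2,p4,p7} | {p1,p3,p5,p6,p9,p10,p11}.
Refine {p2,p4,p7} on symbol 1: members go to different blocks, giving {p4,p7} and {p2}.
Split {p1,p3,p5,p6,p9,p10,p11} by δ(·,0) → {p3,p5,p9,p10,p11} and {p1,p6}.
On input 0, block {p3,p5,p9,p10,p11} splits into {p5,p9,p10} and {p3,p11}.
Split {p5,p9,p10} by δ(·,1) → {p5,p10} and {p9}.
Split {p3,p11} by δ(·,0) → {p3} and {p11}.
The partition is now stable with 7 blocks: {p4,p7} | {p5,p10} | {p2} | {p1,p6} | {p3} | {p9} | {p11}.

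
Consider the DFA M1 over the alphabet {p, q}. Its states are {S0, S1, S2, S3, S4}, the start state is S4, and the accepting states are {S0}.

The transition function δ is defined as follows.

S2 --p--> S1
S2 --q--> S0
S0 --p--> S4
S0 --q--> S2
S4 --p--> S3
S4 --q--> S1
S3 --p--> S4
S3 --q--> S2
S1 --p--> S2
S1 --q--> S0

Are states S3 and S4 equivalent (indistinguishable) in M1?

All states are reachable from the start state.
Initial partition by acceptance: {S0} | {S1,S2,S3,S4}.
On input q, block {S1,S2,S3,S4} splits into {S1,S2} and {S3,S4}.
The partition is now stable with 3 blocks: {S0} | {S1,S2} | {S3,S4}.
S3 and S4 lie in the same block of the stable partition, so they are equivalent — no string distinguishes them.

Yes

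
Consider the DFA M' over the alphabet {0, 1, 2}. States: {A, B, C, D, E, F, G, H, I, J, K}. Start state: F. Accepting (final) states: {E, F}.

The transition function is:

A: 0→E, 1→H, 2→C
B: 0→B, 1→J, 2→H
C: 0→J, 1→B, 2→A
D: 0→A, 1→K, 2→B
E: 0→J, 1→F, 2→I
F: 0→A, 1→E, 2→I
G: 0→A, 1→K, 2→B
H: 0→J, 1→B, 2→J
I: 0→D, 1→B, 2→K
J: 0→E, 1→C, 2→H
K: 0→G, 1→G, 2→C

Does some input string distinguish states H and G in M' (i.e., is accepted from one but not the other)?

Yes

Initial partition by acceptance: {E,F} | {A,B,C,D,G,H,I,J,K}.
Split {A,B,C,D,G,H,I,J,K} by δ(·,0) → {B,C,D,G,H,I,K} and {A,J}.
Split {B,C,D,G,H,I,K} by δ(·,0) → {C,D,G,H} and {B,I,K}.
Refine {C,D,G,H} on symbol 2: members go to different blocks, giving {C,H} and {D,G}.
Split {B,I,K} by δ(·,0) → {I,K} and {B}.
Split {I,K} by δ(·,1) → {I} and {K}.
Stable partition: {E,F} | {C,H} | {A,J} | {I} | {D,G} | {B} | {K} — 7 equivalence classes.
H and G end up in different blocks, so they are distinguishable. For instance, the string '20' is accepted from only H.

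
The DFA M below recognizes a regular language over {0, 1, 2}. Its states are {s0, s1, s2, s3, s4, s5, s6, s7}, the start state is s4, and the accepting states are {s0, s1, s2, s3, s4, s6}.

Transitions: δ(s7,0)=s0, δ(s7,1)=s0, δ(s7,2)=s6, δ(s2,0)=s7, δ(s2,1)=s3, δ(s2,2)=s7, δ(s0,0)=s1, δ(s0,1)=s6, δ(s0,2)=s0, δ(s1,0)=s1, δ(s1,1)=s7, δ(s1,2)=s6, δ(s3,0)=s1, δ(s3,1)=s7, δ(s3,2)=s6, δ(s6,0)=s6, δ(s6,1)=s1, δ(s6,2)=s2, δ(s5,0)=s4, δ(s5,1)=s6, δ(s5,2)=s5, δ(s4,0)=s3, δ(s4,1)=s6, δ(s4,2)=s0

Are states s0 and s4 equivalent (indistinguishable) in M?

Yes

First remove the unreachable states {s5}; 7 states remain.
P0 = {s0,s1,s2,s3,s4,s6} | {s7}.
Split {s0,s1,s2,s3,s4,s6} by δ(·,0) → {s0,s1,s3,s4,s6} and {s2}.
Split {s0,s1,s3,s4,s6} by δ(·,1) → {s0,s4,s6} and {s1,s3}.
On input 0, block {s0,s4,s6} splits into {s0,s4} and {s6}.
No further refinement is possible. Final partition (5 blocks): {s0,s4} | {s7} | {s2} | {s1,s3} | {s6}.
s0 and s4 lie in the same block of the stable partition, so they are equivalent — no string distinguishes them.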